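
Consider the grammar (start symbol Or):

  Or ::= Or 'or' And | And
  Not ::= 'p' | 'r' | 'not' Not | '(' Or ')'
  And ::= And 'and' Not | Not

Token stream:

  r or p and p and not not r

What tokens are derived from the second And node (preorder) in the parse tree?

[Or [Or [And [Not r]]] or [And [And [And [Not p]] and [Not p]] and [Not not [Not not [Not r]]]]]

p and p and not not r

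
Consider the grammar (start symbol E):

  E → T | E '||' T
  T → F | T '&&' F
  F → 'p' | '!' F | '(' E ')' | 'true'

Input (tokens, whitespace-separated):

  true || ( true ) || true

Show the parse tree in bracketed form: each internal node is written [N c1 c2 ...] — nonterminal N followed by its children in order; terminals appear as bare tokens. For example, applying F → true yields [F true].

E
E || T
E || T || T
T || T || T
F || T || T
true || T || T
true || F || T
true || ( E ) || T
true || ( T ) || T
true || ( F ) || T
true || ( true ) || T
true || ( true ) || F
true || ( true ) || true

[E [E [E [T [F true]]] || [T [F ( [E [T [F true]]] )]]] || [T [F true]]]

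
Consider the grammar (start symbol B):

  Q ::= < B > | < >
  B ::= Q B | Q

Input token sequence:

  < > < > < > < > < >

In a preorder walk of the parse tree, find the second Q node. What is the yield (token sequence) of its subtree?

< >

[B [Q < >] [B [Q < >] [B [Q < >] [B [Q < >] [B [Q < >]]]]]]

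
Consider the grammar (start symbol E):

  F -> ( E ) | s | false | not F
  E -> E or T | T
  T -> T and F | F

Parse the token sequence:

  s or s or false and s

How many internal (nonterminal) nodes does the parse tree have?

11

[E [E [E [T [F s]]] or [T [F s]]] or [T [T [F false]] and [F s]]]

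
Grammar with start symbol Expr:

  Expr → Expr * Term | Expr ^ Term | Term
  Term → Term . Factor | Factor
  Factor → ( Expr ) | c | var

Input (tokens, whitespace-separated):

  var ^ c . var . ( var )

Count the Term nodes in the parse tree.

5

[Expr [Expr [Term [Factor var]]] ^ [Term [Term [Term [Factor c]] . [Factor var]] . [Factor ( [Expr [Term [Factor var]]] )]]]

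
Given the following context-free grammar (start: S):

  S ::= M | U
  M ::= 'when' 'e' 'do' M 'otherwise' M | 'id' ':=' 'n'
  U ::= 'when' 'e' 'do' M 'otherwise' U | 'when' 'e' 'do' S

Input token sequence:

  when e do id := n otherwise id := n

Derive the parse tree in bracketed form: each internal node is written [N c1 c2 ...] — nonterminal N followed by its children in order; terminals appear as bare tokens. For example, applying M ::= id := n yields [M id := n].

[S [M when e do [M id := n] otherwise [M id := n]]]

S
M
when e do M otherwise M
when e do id := n otherwise M
when e do id := n otherwise id := n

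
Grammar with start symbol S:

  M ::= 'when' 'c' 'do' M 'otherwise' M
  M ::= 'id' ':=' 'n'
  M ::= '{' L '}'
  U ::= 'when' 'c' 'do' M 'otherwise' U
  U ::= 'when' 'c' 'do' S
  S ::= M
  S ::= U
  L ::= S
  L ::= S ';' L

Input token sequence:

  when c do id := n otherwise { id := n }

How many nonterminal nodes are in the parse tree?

[S [M when c do [M id := n] otherwise [M { [L [S [M id := n]]] }]]]

7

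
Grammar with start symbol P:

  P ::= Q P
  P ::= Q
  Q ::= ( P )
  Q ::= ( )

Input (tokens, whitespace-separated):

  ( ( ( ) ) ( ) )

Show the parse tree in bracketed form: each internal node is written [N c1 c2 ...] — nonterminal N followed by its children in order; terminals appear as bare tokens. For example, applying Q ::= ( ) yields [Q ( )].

P
Q
( P )
( Q P )
( ( P ) P )
( ( Q ) P )
( ( ( ) ) P )
( ( ( ) ) Q )
( ( ( ) ) ( ) )

[P [Q ( [P [Q ( [P [Q ( )]] )] [P [Q ( )]]] )]]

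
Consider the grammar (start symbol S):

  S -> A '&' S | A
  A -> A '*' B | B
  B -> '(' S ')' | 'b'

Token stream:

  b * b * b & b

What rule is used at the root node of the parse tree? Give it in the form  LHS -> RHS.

S -> A '&' S

[S [A [A [A [B b]] * [B b]] * [B b]] & [S [A [B b]]]]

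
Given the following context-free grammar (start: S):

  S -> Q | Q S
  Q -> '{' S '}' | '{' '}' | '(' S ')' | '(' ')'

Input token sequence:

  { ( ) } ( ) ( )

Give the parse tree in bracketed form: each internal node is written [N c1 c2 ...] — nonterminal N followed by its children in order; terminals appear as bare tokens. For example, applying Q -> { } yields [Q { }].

S
Q S
{ S } S
{ Q } S
{ ( ) } S
{ ( ) } Q S
{ ( ) } ( ) S
{ ( ) } ( ) Q
{ ( ) } ( ) ( )

[S [Q { [S [Q ( )]] }] [S [Q ( )] [S [Q ( )]]]]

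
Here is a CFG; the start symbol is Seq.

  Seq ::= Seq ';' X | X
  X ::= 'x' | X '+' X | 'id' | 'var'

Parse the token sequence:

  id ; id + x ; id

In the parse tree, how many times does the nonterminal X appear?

5

[Seq [Seq [Seq [X id]] ; [X [X id] + [X x]]] ; [X id]]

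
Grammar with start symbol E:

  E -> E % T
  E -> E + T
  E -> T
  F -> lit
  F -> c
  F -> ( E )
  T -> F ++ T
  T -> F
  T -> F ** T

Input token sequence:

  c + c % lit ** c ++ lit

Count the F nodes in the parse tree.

5

[E [E [E [T [F c]]] + [T [F c]]] % [T [F lit] ** [T [F c] ++ [T [F lit]]]]]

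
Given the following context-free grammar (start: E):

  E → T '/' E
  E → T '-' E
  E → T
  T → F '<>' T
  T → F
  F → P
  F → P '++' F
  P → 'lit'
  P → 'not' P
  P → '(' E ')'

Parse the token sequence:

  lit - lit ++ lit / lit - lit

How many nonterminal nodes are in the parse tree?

18

[E [T [F [P lit]]] - [E [T [F [P lit] ++ [F [P lit]]]] / [E [T [F [P lit]]] - [E [T [F [P lit]]]]]]]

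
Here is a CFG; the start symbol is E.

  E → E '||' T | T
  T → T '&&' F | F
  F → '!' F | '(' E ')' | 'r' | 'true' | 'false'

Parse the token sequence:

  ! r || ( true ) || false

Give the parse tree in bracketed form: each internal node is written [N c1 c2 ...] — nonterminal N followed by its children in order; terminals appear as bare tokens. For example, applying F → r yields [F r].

[E [E [E [T [F ! [F r]]]] || [T [F ( [E [T [F true]]] )]]] || [T [F false]]]

E
E || T
E || T || T
T || T || T
F || T || T
! F || T || T
! r || T || T
! r || F || T
! r || ( E ) || T
! r || ( T ) || T
! r || ( F ) || T
! r || ( true ) || T
! r || ( true ) || F
! r || ( true ) || false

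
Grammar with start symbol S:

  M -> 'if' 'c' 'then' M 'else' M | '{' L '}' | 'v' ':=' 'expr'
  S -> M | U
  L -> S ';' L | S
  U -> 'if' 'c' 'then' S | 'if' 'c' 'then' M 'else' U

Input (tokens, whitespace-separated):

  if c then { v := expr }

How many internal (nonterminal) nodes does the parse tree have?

[S [U if c then [S [M { [L [S [M v := expr]]] }]]]]

7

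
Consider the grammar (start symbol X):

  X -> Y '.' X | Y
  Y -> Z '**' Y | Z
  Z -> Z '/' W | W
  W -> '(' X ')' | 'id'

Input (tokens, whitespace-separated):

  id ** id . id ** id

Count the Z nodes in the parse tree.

4

[X [Y [Z [W id]] ** [Y [Z [W id]]]] . [X [Y [Z [W id]] ** [Y [Z [W id]]]]]]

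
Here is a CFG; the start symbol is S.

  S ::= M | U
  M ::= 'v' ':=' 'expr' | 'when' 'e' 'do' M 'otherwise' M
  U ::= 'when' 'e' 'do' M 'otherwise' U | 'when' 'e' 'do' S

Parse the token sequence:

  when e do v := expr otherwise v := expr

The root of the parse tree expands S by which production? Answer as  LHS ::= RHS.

S ::= M

[S [M when e do [M v := expr] otherwise [M v := expr]]]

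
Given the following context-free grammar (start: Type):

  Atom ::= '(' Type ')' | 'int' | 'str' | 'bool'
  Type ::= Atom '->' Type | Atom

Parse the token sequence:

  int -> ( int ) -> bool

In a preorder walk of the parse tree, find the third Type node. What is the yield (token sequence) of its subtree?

[Type [Atom int] -> [Type [Atom ( [Type [Atom int]] )] -> [Type [Atom bool]]]]

int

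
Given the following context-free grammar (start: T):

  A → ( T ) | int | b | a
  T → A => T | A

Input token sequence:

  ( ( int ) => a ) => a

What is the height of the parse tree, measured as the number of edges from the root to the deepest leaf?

[T [A ( [T [A ( [T [A int]] )] => [T [A a]]] )] => [T [A a]]]

6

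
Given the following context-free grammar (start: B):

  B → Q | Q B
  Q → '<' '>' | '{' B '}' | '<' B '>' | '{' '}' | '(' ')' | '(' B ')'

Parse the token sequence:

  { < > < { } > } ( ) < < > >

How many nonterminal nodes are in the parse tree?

14

[B [Q { [B [Q < >] [B [Q < [B [Q { }]] >]]] }] [B [Q ( )] [B [Q < [B [Q < >]] >]]]]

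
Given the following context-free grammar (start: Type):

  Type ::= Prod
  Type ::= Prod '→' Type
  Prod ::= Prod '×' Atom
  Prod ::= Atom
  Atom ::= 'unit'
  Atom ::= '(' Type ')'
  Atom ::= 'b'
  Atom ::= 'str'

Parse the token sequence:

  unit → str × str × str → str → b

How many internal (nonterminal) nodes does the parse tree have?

16

[Type [Prod [Atom unit]] → [Type [Prod [Prod [Prod [Atom str]] × [Atom str]] × [Atom str]] → [Type [Prod [Atom str]] → [Type [Prod [Atom b]]]]]]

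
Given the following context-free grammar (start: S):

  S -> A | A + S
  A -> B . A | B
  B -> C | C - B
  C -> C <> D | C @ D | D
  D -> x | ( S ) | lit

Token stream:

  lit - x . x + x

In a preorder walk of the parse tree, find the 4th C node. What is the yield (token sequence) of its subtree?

[S [A [B [C [D lit]] - [B [C [D x]]]] . [A [B [C [D x]]]]] + [S [A [B [C [D x]]]]]]

x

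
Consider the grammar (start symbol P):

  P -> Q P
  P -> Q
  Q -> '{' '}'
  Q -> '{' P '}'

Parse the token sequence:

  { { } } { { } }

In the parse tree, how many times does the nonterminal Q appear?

4

[P [Q { [P [Q { }]] }] [P [Q { [P [Q { }]] }]]]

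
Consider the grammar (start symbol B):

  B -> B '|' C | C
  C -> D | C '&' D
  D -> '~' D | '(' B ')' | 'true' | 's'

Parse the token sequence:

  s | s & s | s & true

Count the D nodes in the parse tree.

[B [B [B [C [D s]]] | [C [C [D s]] & [D s]]] | [C [C [D s]] & [D true]]]

5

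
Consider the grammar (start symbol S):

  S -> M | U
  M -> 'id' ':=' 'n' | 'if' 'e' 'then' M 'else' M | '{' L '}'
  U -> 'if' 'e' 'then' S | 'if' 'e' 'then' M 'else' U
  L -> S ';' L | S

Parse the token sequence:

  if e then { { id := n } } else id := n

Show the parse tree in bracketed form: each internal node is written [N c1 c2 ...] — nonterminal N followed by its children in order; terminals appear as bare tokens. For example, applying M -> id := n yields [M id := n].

S
M
if e then M else M
if e then { L } else M
if e then { S } else M
if e then { M } else M
if e then { { L } } else M
if e then { { S } } else M
if e then { { M } } else M
if e then { { id := n } } else M
if e then { { id := n } } else id := n

[S [M if e then [M { [L [S [M { [L [S [M id := n]]] }]]] }] else [M id := n]]]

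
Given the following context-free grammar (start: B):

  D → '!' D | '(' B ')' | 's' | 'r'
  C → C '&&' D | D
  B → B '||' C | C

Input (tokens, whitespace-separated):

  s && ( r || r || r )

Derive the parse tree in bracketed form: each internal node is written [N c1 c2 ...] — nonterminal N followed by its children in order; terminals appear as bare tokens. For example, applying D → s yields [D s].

[B [C [C [D s]] && [D ( [B [B [B [C [D r]]] || [C [D r]]] || [C [D r]]] )]]]

B
C
C && D
D && D
s && D
s && ( B )
s && ( B || C )
s && ( B || C || C )
s && ( C || C || C )
s && ( D || C || C )
s && ( r || C || C )
s && ( r || D || C )
s && ( r || r || C )
s && ( r || r || D )
s && ( r || r || r )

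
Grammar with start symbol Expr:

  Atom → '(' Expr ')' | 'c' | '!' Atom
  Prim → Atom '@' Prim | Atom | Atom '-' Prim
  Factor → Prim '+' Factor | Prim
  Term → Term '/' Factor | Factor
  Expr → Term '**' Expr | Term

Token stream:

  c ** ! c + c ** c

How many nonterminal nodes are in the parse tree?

19

[Expr [Term [Factor [Prim [Atom c]]]] ** [Expr [Term [Factor [Prim [Atom ! [Atom c]]] + [Factor [Prim [Atom c]]]]] ** [Expr [Term [Factor [Prim [Atom c]]]]]]]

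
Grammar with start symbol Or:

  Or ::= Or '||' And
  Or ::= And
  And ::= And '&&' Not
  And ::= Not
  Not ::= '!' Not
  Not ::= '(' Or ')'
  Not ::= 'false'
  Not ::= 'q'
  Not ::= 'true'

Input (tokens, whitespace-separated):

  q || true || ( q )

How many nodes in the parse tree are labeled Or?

4

[Or [Or [Or [And [Not q]]] || [And [Not true]]] || [And [Not ( [Or [And [Not q]]] )]]]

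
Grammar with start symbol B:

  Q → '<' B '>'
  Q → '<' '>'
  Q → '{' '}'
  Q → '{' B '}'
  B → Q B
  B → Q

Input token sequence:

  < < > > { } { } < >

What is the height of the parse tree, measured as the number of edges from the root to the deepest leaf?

5

[B [Q < [B [Q < >]] >] [B [Q { }] [B [Q { }] [B [Q < >]]]]]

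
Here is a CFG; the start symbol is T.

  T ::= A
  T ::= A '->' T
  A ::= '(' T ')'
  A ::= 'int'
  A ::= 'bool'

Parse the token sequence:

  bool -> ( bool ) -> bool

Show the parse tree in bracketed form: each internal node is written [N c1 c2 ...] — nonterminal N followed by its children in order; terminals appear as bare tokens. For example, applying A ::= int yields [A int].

T
A -> T
bool -> T
bool -> A -> T
bool -> ( T ) -> T
bool -> ( A ) -> T
bool -> ( bool ) -> T
bool -> ( bool ) -> A
bool -> ( bool ) -> bool

[T [A bool] -> [T [A ( [T [A bool]] )] -> [T [A bool]]]]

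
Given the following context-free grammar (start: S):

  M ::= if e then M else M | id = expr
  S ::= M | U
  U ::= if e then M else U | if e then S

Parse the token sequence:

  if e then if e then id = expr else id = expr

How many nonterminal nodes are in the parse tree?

6

[S [U if e then [S [M if e then [M id = expr] else [M id = expr]]]]]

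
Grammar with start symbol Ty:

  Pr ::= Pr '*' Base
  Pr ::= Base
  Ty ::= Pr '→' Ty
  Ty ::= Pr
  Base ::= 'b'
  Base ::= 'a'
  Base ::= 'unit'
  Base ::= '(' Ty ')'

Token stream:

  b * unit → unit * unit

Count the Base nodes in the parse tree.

4

[Ty [Pr [Pr [Base b]] * [Base unit]] → [Ty [Pr [Pr [Base unit]] * [Base unit]]]]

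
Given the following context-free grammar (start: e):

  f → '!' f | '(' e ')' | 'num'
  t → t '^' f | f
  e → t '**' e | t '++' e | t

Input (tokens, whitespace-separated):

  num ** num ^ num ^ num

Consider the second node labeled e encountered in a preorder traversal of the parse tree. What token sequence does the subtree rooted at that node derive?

[e [t [f num]] ** [e [t [t [t [f num]] ^ [f num]] ^ [f num]]]]

num ^ num ^ num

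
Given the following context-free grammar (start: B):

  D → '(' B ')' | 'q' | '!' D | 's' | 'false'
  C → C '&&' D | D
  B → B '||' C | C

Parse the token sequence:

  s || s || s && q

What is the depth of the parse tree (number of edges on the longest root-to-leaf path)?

[B [B [B [C [D s]]] || [C [D s]]] || [C [C [D s]] && [D q]]]

5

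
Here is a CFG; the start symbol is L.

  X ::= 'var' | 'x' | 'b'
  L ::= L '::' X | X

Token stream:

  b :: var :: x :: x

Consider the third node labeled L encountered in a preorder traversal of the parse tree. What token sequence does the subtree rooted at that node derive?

b :: var

[L [L [L [L [X b]] :: [X var]] :: [X x]] :: [X x]]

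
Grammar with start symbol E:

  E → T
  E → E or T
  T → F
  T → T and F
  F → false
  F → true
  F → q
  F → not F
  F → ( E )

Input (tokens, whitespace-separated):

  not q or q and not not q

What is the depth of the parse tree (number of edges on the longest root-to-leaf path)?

[E [E [T [F not [F q]]]] or [T [T [F q]] and [F not [F not [F q]]]]]

5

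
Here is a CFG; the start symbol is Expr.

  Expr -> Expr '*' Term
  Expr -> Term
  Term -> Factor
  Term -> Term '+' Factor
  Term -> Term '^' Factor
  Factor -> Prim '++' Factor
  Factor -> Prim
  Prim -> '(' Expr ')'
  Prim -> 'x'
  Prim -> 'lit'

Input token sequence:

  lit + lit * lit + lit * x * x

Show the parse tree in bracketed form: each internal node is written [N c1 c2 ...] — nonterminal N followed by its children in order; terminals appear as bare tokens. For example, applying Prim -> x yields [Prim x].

Expr
Expr * Term
Expr * Term * Term
Expr * Term * Term * Term
Term * Term * Term * Term
Term + Factor * Term * Term * Term
Factor + Factor * Term * Term * Term
Prim + Factor * Term * Term * Term
lit + Factor * Term * Term * Term
lit + Prim * Term * Term * Term
lit + lit * Term * Term * Term
lit + lit * Term + Factor * Term * Term
lit + lit * Factor + Factor * Term * Term
lit + lit * Prim + Factor * Term * Term
lit + lit * lit + Factor * Term * Term
lit + lit * lit + Prim * Term * Term
lit + lit * lit + lit * Term * Term
lit + lit * lit + lit * Factor * Term
lit + lit * lit + lit * Prim * Term
lit + lit * lit + lit * x * Term
lit + lit * lit + lit * x * Factor
lit + lit * lit + lit * x * Prim
lit + lit * lit + lit * x * x

[Expr [Expr [Expr [Expr [Term [Term [Factor [Prim lit]]] + [Factor [Prim lit]]]] * [Term [Term [Factor [Prim lit]]] + [Factor [Prim lit]]]] * [Term [Factor [Prim x]]]] * [Term [Factor [Prim x]]]]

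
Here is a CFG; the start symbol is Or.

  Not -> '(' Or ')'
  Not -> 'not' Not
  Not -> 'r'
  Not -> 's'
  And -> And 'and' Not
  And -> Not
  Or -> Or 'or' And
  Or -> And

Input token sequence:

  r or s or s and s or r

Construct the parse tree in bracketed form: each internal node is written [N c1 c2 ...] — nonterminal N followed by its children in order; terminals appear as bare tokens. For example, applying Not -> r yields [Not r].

Or
Or or And
Or or And or And
Or or And or And or And
And or And or And or And
Not or And or And or And
r or And or And or And
r or Not or And or And
r or s or And or And
r or s or And and Not or And
r or s or Not and Not or And
r or s or s and Not or And
r or s or s and s or And
r or s or s and s or Not
r or s or s and s or r

[Or [Or [Or [Or [And [Not r]]] or [And [Not s]]] or [And [And [Not s]] and [Not s]]] or [And [Not r]]]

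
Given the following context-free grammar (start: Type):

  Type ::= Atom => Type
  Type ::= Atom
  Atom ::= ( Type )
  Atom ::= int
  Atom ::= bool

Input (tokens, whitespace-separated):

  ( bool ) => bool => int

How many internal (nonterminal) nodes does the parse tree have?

[Type [Atom ( [Type [Atom bool]] )] => [Type [Atom bool] => [Type [Atom int]]]]

8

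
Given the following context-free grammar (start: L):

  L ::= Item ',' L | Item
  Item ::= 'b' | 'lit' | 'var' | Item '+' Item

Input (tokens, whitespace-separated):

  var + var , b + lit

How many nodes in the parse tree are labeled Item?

6

[L [Item [Item var] + [Item var]] , [L [Item [Item b] + [Item lit]]]]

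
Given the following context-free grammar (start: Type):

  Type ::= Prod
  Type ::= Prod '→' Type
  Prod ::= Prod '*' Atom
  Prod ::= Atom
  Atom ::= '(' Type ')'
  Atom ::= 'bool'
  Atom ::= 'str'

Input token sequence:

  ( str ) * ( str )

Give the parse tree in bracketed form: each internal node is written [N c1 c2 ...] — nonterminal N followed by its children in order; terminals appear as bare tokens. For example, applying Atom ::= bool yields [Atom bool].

Type
Prod
Prod * Atom
Atom * Atom
( Type ) * Atom
( Prod ) * Atom
( Atom ) * Atom
( str ) * Atom
( str ) * ( Type )
( str ) * ( Prod )
( str ) * ( Atom )
( str ) * ( str )

[Type [Prod [Prod [Atom ( [Type [Prod [Atom str]]] )]] * [Atom ( [Type [Prod [Atom str]]] )]]]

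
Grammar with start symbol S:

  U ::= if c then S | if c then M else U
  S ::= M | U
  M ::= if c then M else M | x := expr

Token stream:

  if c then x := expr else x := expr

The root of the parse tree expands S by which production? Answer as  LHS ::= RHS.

S ::= M

[S [M if c then [M x := expr] else [M x := expr]]]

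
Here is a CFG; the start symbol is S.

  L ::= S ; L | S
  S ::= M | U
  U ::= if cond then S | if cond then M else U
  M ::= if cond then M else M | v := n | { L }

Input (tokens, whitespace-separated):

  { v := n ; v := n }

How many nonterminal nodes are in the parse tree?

[S [M { [L [S [M v := n]] ; [L [S [M v := n]]]] }]]

8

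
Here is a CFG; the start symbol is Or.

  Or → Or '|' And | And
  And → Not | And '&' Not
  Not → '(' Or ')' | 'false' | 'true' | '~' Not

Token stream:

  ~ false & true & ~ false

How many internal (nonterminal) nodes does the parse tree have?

[Or [And [And [And [Not ~ [Not false]]] & [Not true]] & [Not ~ [Not false]]]]

9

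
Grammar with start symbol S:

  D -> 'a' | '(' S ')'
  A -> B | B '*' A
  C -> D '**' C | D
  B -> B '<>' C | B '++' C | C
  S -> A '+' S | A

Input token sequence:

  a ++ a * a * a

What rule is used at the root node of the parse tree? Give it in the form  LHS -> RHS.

[S [A [B [B [C [D a]]] ++ [C [D a]]] * [A [B [C [D a]]] * [A [B [C [D a]]]]]]]

S -> A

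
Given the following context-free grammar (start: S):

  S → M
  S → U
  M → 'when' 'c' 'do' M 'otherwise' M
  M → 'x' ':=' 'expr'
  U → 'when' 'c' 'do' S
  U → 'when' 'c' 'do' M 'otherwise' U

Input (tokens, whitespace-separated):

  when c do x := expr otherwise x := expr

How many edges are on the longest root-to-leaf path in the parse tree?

[S [M when c do [M x := expr] otherwise [M x := expr]]]

3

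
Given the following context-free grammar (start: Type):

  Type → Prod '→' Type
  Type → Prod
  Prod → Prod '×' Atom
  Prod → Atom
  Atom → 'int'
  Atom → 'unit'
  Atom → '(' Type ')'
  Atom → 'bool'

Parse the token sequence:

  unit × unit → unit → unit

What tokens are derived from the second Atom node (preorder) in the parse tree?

[Type [Prod [Prod [Atom unit]] × [Atom unit]] → [Type [Prod [Atom unit]] → [Type [Prod [Atom unit]]]]]

unit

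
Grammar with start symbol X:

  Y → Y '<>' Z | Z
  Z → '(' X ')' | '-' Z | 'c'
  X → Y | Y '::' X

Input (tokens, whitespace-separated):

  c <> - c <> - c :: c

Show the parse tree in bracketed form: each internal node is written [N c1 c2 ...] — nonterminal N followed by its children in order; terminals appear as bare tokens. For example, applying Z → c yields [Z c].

X
Y :: X
Y <> Z :: X
Y <> Z <> Z :: X
Z <> Z <> Z :: X
c <> Z <> Z :: X
c <> - Z <> Z :: X
c <> - c <> Z :: X
c <> - c <> - Z :: X
c <> - c <> - c :: X
c <> - c <> - c :: Y
c <> - c <> - c :: Z
c <> - c <> - c :: c

[X [Y [Y [Y [Z c]] <> [Z - [Z c]]] <> [Z - [Z c]]] :: [X [Y [Z c]]]]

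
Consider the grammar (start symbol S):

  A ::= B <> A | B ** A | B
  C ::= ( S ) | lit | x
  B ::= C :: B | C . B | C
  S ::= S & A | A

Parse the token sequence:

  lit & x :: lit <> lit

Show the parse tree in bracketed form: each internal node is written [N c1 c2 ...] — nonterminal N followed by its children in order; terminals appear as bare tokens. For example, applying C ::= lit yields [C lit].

S
S & A
A & A
B & A
C & A
lit & A
lit & B <> A
lit & C :: B <> A
lit & x :: B <> A
lit & x :: C <> A
lit & x :: lit <> A
lit & x :: lit <> B
lit & x :: lit <> C
lit & x :: lit <> lit

[S [S [A [B [C lit]]]] & [A [B [C x] :: [B [C lit]]] <> [A [B [C lit]]]]]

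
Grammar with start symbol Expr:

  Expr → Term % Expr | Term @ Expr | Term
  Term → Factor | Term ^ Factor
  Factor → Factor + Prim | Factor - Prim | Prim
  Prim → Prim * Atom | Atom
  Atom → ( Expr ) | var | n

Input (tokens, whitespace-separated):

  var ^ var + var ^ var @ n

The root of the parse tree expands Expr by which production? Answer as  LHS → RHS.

Expr → Term @ Expr

[Expr [Term [Term [Term [Factor [Prim [Atom var]]]] ^ [Factor [Factor [Prim [Atom var]]] + [Prim [Atom var]]]] ^ [Factor [Prim [Atom var]]]] @ [Expr [Term [Factor [Prim [Atom n]]]]]]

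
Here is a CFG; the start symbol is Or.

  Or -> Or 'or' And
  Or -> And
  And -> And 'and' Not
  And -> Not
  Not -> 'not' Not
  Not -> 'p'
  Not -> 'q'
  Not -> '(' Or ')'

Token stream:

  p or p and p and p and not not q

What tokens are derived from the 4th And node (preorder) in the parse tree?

[Or [Or [And [Not p]]] or [And [And [And [And [Not p]] and [Not p]] and [Not p]] and [Not not [Not not [Not q]]]]]

p and p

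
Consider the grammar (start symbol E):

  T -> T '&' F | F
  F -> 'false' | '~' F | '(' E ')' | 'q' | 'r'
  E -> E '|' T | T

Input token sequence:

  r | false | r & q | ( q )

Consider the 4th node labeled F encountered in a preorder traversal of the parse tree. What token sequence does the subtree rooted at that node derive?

q

[E [E [E [E [T [F r]]] | [T [F false]]] | [T [T [F r]] & [F q]]] | [T [F ( [E [T [F q]]] )]]]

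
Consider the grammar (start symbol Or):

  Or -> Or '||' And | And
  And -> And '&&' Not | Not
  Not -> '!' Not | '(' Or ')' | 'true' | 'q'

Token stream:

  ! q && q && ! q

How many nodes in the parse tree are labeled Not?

5

[Or [And [And [And [Not ! [Not q]]] && [Not q]] && [Not ! [Not q]]]]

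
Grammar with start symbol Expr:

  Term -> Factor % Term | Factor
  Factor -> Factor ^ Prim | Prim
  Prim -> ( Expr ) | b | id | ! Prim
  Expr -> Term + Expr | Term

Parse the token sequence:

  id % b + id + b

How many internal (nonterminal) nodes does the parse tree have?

[Expr [Term [Factor [Prim id]] % [Term [Factor [Prim b]]]] + [Expr [Term [Factor [Prim id]]] + [Expr [Term [Factor [Prim b]]]]]]

15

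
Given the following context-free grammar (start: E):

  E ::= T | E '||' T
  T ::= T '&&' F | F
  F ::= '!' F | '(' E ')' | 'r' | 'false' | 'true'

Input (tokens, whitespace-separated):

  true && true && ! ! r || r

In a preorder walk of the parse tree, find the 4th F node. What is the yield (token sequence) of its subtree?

[E [E [T [T [T [F true]] && [F true]] && [F ! [F ! [F r]]]]] || [T [F r]]]

! r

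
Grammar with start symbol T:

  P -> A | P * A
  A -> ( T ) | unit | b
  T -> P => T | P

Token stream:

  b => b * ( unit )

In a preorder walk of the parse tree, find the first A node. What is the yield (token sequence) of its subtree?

b

[T [P [A b]] => [T [P [P [A b]] * [A ( [T [P [A unit]]] )]]]]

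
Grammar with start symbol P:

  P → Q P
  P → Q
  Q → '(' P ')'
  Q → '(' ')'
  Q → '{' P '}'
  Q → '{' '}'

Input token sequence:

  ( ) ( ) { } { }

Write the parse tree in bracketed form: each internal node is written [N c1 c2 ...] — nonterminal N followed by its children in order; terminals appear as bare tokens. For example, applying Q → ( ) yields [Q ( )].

P
Q P
( ) P
( ) Q P
( ) ( ) P
( ) ( ) Q P
( ) ( ) { } P
( ) ( ) { } Q
( ) ( ) { } { }

[P [Q ( )] [P [Q ( )] [P [Q { }] [P [Q { }]]]]]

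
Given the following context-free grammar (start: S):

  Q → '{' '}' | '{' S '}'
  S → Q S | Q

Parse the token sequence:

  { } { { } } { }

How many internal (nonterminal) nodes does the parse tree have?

8

[S [Q { }] [S [Q { [S [Q { }]] }] [S [Q { }]]]]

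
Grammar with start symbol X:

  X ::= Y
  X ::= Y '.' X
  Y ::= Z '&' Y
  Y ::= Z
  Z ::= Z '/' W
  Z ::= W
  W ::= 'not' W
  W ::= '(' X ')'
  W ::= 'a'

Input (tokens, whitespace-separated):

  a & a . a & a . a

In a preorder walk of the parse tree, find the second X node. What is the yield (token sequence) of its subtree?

a & a . a

[X [Y [Z [W a]] & [Y [Z [W a]]]] . [X [Y [Z [W a]] & [Y [Z [W a]]]] . [X [Y [Z [W a]]]]]]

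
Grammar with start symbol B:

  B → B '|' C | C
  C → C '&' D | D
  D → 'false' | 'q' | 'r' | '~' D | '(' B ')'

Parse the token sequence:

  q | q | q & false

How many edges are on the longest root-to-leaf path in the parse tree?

[B [B [B [C [D q]]] | [C [D q]]] | [C [C [D q]] & [D false]]]

5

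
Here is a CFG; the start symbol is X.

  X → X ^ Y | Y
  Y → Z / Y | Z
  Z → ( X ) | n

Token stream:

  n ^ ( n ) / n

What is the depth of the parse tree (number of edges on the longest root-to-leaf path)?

6

[X [X [Y [Z n]]] ^ [Y [Z ( [X [Y [Z n]]] )] / [Y [Z n]]]]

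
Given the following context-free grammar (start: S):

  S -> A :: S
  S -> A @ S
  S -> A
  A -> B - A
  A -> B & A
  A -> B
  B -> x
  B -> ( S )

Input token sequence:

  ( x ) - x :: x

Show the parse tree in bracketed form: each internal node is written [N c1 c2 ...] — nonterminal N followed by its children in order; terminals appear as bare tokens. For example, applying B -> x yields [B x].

[S [A [B ( [S [A [B x]]] )] - [A [B x]]] :: [S [A [B x]]]]

S
A :: S
B - A :: S
( S ) - A :: S
( A ) - A :: S
( B ) - A :: S
( x ) - A :: S
( x ) - B :: S
( x ) - x :: S
( x ) - x :: A
( x ) - x :: B
( x ) - x :: x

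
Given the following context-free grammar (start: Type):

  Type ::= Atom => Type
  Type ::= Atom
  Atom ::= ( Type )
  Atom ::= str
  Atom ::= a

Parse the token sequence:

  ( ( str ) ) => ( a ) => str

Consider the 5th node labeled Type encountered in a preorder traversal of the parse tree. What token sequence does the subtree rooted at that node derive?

a

[Type [Atom ( [Type [Atom ( [Type [Atom str]] )]] )] => [Type [Atom ( [Type [Atom a]] )] => [Type [Atom str]]]]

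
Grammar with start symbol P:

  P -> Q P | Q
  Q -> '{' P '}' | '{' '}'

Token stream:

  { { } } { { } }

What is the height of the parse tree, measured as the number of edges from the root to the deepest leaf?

5

[P [Q { [P [Q { }]] }] [P [Q { [P [Q { }]] }]]]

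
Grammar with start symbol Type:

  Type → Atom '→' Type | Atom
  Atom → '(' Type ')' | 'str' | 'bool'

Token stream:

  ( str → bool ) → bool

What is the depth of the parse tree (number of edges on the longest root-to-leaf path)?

[Type [Atom ( [Type [Atom str] → [Type [Atom bool]]] )] → [Type [Atom bool]]]

5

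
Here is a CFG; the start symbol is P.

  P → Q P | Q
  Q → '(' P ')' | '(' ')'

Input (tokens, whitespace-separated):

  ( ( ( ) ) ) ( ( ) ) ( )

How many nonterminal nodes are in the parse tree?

[P [Q ( [P [Q ( [P [Q ( )]] )]] )] [P [Q ( [P [Q ( )]] )] [P [Q ( )]]]]

12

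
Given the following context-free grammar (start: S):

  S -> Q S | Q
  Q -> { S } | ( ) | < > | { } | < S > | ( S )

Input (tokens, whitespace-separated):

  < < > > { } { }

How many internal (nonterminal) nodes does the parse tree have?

[S [Q < [S [Q < >]] >] [S [Q { }] [S [Q { }]]]]

8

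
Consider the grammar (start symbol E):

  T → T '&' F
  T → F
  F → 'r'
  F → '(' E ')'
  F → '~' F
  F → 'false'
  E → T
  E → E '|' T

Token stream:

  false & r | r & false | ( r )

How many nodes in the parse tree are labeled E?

[E [E [E [T [T [F false]] & [F r]]] | [T [T [F r]] & [F false]]] | [T [F ( [E [T [F r]]] )]]]

4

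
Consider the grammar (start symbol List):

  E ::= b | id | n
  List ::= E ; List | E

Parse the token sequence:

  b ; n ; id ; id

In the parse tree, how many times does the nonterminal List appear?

[List [E b] ; [List [E n] ; [List [E id] ; [List [E id]]]]]

4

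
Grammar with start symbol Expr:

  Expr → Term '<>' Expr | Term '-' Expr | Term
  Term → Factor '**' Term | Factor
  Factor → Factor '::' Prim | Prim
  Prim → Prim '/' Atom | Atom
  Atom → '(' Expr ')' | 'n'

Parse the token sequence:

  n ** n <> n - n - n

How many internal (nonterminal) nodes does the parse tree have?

[Expr [Term [Factor [Prim [Atom n]]] ** [Term [Factor [Prim [Atom n]]]]] <> [Expr [Term [Factor [Prim [Atom n]]]] - [Expr [Term [Factor [Prim [Atom n]]]] - [Expr [Term [Factor [Prim [Atom n]]]]]]]]

24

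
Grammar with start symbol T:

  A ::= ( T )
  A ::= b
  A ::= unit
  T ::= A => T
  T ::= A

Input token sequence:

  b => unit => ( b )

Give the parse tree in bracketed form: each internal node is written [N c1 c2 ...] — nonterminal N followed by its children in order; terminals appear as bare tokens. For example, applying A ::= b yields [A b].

T
A => T
b => T
b => A => T
b => unit => T
b => unit => A
b => unit => ( T )
b => unit => ( A )
b => unit => ( b )

[T [A b] => [T [A unit] => [T [A ( [T [A b]] )]]]]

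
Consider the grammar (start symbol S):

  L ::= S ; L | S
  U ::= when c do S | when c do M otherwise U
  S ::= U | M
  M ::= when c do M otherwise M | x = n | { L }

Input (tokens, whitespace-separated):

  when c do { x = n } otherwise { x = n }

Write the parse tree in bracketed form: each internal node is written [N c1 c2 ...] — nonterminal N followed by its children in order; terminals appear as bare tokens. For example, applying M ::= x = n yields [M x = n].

S
M
when c do M otherwise M
when c do { L } otherwise M
when c do { S } otherwise M
when c do { M } otherwise M
when c do { x = n } otherwise M
when c do { x = n } otherwise { L }
when c do { x = n } otherwise { S }
when c do { x = n } otherwise { M }
when c do { x = n } otherwise { x = n }

[S [M when c do [M { [L [S [M x = n]]] }] otherwise [M { [L [S [M x = n]]] }]]]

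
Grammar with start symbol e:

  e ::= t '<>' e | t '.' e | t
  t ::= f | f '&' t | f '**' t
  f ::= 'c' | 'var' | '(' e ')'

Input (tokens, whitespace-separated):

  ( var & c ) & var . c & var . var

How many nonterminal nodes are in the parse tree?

[e [t [f ( [e [t [f var] & [t [f c]]]] )] & [t [f var]]] . [e [t [f c] & [t [f var]]] . [e [t [f var]]]]]

18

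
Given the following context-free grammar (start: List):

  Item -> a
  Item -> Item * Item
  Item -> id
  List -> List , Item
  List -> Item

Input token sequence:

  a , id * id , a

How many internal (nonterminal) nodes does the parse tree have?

[List [List [List [Item a]] , [Item [Item id] * [Item id]]] , [Item a]]

8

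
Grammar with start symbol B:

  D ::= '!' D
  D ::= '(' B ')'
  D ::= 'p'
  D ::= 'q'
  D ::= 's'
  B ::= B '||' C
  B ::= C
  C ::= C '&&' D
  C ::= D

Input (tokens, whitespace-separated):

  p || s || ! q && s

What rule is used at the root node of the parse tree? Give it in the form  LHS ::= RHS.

[B [B [B [C [D p]]] || [C [D s]]] || [C [C [D ! [D q]]] && [D s]]]

B ::= B '||' C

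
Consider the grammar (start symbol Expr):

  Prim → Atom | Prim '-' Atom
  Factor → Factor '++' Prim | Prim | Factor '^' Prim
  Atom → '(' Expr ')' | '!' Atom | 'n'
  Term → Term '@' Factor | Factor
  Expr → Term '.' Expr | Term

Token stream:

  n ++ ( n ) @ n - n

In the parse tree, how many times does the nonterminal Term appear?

[Expr [Term [Term [Factor [Factor [Prim [Atom n]]] ++ [Prim [Atom ( [Expr [Term [Factor [Prim [Atom n]]]]] )]]]] @ [Factor [Prim [Prim [Atom n]] - [Atom n]]]]]

3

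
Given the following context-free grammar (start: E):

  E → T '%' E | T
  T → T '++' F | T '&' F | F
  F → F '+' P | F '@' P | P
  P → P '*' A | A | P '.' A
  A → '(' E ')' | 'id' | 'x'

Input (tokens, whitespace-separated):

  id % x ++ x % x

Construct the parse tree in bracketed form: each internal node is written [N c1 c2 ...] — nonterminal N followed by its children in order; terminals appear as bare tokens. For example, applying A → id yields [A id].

[E [T [F [P [A id]]]] % [E [T [T [F [P [A x]]]] ++ [F [P [A x]]]] % [E [T [F [P [A x]]]]]]]

E
T % E
F % E
P % E
A % E
id % E
id % T % E
id % T ++ F % E
id % F ++ F % E
id % P ++ F % E
id % A ++ F % E
id % x ++ F % E
id % x ++ P % E
id % x ++ A % E
id % x ++ x % E
id % x ++ x % T
id % x ++ x % F
id % x ++ x % P
id % x ++ x % A
id % x ++ x % x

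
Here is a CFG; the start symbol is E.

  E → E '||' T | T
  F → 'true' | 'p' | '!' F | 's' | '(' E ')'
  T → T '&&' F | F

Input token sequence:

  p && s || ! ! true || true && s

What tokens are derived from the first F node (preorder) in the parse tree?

p

[E [E [E [T [T [F p]] && [F s]]] || [T [F ! [F ! [F true]]]]] || [T [T [F true]] && [F s]]]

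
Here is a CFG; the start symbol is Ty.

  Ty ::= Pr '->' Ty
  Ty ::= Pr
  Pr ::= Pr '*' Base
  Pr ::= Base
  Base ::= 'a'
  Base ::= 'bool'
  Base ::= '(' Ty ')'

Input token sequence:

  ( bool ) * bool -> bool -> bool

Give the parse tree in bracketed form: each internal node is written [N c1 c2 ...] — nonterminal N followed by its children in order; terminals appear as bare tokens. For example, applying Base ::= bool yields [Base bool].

Ty
Pr -> Ty
Pr * Base -> Ty
Base * Base -> Ty
( Ty ) * Base -> Ty
( Pr ) * Base -> Ty
( Base ) * Base -> Ty
( bool ) * Base -> Ty
( bool ) * bool -> Ty
( bool ) * bool -> Pr -> Ty
( bool ) * bool -> Base -> Ty
( bool ) * bool -> bool -> Ty
( bool ) * bool -> bool -> Pr
( bool ) * bool -> bool -> Base
( bool ) * bool -> bool -> bool

[Ty [Pr [Pr [Base ( [Ty [Pr [Base bool]]] )]] * [Base bool]] -> [Ty [Pr [Base bool]] -> [Ty [Pr [Base bool]]]]]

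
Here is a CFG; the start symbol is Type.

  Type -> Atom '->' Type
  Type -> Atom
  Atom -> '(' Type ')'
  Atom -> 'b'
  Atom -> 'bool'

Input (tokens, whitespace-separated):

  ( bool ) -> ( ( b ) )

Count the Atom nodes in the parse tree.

5

[Type [Atom ( [Type [Atom bool]] )] -> [Type [Atom ( [Type [Atom ( [Type [Atom b]] )]] )]]]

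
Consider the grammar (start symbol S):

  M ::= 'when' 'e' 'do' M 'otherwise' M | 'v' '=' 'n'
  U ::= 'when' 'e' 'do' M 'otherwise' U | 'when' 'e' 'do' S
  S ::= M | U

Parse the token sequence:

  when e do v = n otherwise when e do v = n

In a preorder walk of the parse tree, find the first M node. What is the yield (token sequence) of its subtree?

[S [U when e do [M v = n] otherwise [U when e do [S [M v = n]]]]]

v = n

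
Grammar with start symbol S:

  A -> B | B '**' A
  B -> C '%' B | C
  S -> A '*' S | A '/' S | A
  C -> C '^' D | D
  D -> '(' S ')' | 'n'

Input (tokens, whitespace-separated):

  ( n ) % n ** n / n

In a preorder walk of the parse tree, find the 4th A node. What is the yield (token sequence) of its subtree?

n

[S [A [B [C [D ( [S [A [B [C [D n]]]]] )]] % [B [C [D n]]]] ** [A [B [C [D n]]]]] / [S [A [B [C [D n]]]]]]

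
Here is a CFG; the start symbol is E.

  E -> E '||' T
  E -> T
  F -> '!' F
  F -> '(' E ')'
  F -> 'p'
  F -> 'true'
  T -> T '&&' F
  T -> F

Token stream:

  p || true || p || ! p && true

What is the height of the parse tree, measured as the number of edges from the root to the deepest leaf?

[E [E [E [E [T [F p]]] || [T [F true]]] || [T [F p]]] || [T [T [F ! [F p]]] && [F true]]]

6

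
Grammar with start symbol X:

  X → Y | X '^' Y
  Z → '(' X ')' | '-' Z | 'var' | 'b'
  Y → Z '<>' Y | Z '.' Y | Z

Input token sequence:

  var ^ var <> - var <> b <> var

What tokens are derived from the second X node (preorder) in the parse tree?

var

[X [X [Y [Z var]]] ^ [Y [Z var] <> [Y [Z - [Z var]] <> [Y [Z b] <> [Y [Z var]]]]]]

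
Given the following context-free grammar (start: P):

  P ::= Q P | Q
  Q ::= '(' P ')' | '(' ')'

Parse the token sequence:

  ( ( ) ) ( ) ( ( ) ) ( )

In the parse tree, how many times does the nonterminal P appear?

6

[P [Q ( [P [Q ( )]] )] [P [Q ( )] [P [Q ( [P [Q ( )]] )] [P [Q ( )]]]]]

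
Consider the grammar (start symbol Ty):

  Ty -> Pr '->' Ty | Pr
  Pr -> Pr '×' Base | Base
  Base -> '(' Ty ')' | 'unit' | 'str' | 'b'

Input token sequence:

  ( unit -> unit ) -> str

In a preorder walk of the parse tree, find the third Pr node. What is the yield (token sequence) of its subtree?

[Ty [Pr [Base ( [Ty [Pr [Base unit]] -> [Ty [Pr [Base unit]]]] )]] -> [Ty [Pr [Base str]]]]

unit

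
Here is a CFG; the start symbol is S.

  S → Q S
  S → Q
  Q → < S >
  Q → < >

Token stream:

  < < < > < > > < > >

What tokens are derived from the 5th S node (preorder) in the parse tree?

[S [Q < [S [Q < [S [Q < >] [S [Q < >]]] >] [S [Q < >]]] >]]

< >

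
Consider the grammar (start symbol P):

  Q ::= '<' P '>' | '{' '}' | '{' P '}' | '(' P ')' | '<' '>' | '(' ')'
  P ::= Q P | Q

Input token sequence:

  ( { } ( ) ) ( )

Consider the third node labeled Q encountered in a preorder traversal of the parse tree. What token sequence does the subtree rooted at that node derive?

( )

[P [Q ( [P [Q { }] [P [Q ( )]]] )] [P [Q ( )]]]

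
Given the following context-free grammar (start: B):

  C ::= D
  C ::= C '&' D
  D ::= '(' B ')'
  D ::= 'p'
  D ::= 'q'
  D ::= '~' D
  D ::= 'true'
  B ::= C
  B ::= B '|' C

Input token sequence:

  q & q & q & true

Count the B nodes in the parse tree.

[B [C [C [C [C [D q]] & [D q]] & [D q]] & [D true]]]

1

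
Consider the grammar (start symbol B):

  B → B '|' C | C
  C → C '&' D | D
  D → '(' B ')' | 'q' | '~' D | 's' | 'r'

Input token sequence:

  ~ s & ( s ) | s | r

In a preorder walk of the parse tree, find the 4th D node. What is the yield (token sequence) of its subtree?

[B [B [B [C [C [D ~ [D s]]] & [D ( [B [C [D s]]] )]]] | [C [D s]]] | [C [D r]]]

s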